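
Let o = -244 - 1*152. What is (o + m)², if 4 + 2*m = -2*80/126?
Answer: 630712996/3969 ≈ 1.5891e+5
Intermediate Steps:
o = -396 (o = -244 - 152 = -396)
m = -166/63 (m = -2 + (-2*80/126)/2 = -2 + (-160*1/126)/2 = -2 + (½)*(-80/63) = -2 - 40/63 = -166/63 ≈ -2.6349)
(o + m)² = (-396 - 166/63)² = (-25114/63)² = 630712996/3969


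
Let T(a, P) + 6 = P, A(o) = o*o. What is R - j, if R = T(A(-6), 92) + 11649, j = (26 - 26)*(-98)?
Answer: 11735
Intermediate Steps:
A(o) = o**2
T(a, P) = -6 + P
j = 0 (j = 0*(-98) = 0)
R = 11735 (R = (-6 + 92) + 11649 = 86 + 11649 = 11735)
R - j = 11735 - 1*0 = 11735 + 0 = 11735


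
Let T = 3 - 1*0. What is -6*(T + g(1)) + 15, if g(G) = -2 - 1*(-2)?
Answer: -3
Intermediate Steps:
T = 3 (T = 3 + 0 = 3)
g(G) = 0 (g(G) = -2 + 2 = 0)
-6*(T + g(1)) + 15 = -6*(3 + 0) + 15 = -6*3 + 15 = -18 + 15 = -3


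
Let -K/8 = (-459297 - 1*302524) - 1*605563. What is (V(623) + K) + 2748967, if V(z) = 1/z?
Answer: 8527648298/623 ≈ 1.3688e+7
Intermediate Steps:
K = 10939072 (K = -8*((-459297 - 1*302524) - 1*605563) = -8*((-459297 - 302524) - 605563) = -8*(-761821 - 605563) = -8*(-1367384) = 10939072)
(V(623) + K) + 2748967 = (1/623 + 10939072) + 2748967 = 6815041857/623 + 2748967 = 8527648298/623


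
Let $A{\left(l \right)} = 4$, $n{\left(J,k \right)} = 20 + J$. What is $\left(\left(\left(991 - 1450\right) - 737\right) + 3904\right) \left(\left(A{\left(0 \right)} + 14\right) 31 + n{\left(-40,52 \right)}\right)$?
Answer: $1456904$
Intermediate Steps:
$\left(\left(\left(991 - 1450\right) - 737\right) + 3904\right) \left(\left(A{\left(0 \right)} + 14\right) 31 + n{\left(-40,52 \right)}\right) = \left(\left(\left(991 - 1450\right) - 737\right) + 3904\right) \left(\left(4 + 14\right) 31 + \left(20 - 40\right)\right) = \left(\left(-459 - 737\right) + 3904\right) \left(18 \cdot 31 - 20\right) = \left(-1196 + 3904\right) \left(558 - 20\right) = 2708 \cdot 538 = 1456904$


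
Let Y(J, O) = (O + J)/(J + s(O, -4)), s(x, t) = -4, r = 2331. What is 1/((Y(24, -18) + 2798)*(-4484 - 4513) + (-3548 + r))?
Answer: -10/251775221 ≈ -3.9718e-8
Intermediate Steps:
Y(J, O) = (J + O)/(-4 + J) (Y(J, O) = (O + J)/(J - 4) = (J + O)/(-4 + J))
1/((Y(24, -18) + 2798)*(-4484 - 4513) + (-3548 + r)) = 1/(((24 - 18)/(-4 + 24) + 2798)*(-4484 - 4513) + (-3548 + 2331)) = 1/((6/20 + 2798)*(-8997) - 1217) = 1/(((1/20)*6 + 2798)*(-8997) - 1217) = 1/((3/10 + 2798)*(-8997) - 1217) = 1/((27983/10)*(-8997) - 1217) = 1/(-251763051/10 - 1217) = 1/(-251775221/10) = -10/251775221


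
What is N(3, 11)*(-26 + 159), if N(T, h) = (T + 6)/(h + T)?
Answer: 171/2 ≈ 85.500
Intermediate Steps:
N(T, h) = (6 + T)/(T + h)
N(3, 11)*(-26 + 159) = ((6 + 3)/(3 + 11))*(-26 + 159) = (9/14)*133 = 171/2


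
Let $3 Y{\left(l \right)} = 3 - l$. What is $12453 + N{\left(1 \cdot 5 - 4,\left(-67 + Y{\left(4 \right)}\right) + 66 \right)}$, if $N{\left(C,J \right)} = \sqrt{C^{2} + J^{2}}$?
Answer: $\frac{37364}{3} \approx 12455.0$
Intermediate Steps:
$Y{\left(l \right)} = 1 - \frac{l}{3}$ ($Y{\left(l \right)} = \frac{3 - l}{3} = 1 - \frac{l}{3}$)
$12453 + N{\left(1 \cdot 5 - 4,\left(-67 + Y{\left(4 \right)}\right) + 66 \right)} = 12453 + \sqrt{\left(1 \cdot 5 - 4\right)^{2} + \left(\left(-67 + \left(1 - \frac{4}{3}\right)\right) + 66\right)^{2}} = 12453 + \sqrt{\left(5 - 4\right)^{2} + \left(\left(-67 + \left(1 - \frac{4}{3}\right)\right) + 66\right)^{2}} = 12453 + \sqrt{1^{2} + \left(\left(-67 - \frac{1}{3}\right) + 66\right)^{2}} = 12453 + \sqrt{1 + \left(- \frac{202}{3} + 66\right)^{2}} = 12453 + \sqrt{1 + \left(- \frac{4}{3}\right)^{2}} = 12453 + \sqrt{1 + \frac{16}{9}} = 12453 + \sqrt{\frac{25}{9}} = 12453 + \frac{5}{3} = \frac{37364}{3}$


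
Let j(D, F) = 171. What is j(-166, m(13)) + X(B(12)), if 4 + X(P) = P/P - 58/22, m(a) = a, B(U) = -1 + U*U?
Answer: 1819/11 ≈ 165.36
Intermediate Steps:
B(U) = -1 + U²
X(P) = -62/11 (X(P) = -4 + (P/P - 58/22) = -4 + (1 - 58*1/22) = -4 + (1 - 29/11) = -4 - 18/11 = -62/11)
j(-166, m(13)) + X(B(12)) = 171 - 62/11 = 1819/11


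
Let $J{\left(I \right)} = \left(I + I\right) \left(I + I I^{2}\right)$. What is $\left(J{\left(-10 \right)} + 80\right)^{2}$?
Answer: $411278400$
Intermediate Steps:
$J{\left(I \right)} = 2 I \left(I + I^{3}\right)$
$\left(J{\left(-10 \right)} + 80\right)^{2} = \left(2 \left(-10\right)^{2} \left(1 + \left(-10\right)^{2}\right) + 80\right)^{2} = \left(2 \cdot 100 \left(1 + 100\right) + 80\right)^{2} = \left(2 \cdot 100 \cdot 101 + 80\right)^{2} = \left(20200 + 80\right)^{2} = 20280^{2} = 411278400$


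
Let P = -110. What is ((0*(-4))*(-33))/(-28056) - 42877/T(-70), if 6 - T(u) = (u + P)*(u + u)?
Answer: 42877/25194 ≈ 1.7019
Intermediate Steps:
T(u) = 6 - 2*u*(-110 + u) (T(u) = 6 - (u - 110)*(u + u) = 6 - (-110 + u)*2*u = 6 - 2*u*(-110 + u))
((0*(-4))*(-33))/(-28056) - 42877/T(-70) = ((0*(-4))*(-33))/(-28056) - 42877/(6 - 2*(-70)² + 220*(-70)) = (0*(-33))*(-1/28056) - 42877/(6 - 2*4900 - 15400) = 0*(-1/28056) - 42877/(6 - 9800 - 15400) = 0 - 42877/(-25194) = 0 - 42877*(-1/25194) = 0 + 42877/25194 = 42877/25194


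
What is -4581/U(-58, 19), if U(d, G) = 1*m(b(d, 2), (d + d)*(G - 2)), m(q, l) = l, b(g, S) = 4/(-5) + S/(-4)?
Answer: 4581/1972 ≈ 2.3230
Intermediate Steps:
b(g, S) = -⅘ - S/4 (b(g, S) = 4*(-⅕) + S*(-¼) = -⅘ - S/4)
U(d, G) = 2*d*(-2 + G) (U(d, G) = 1*((d + d)*(G - 2)) = 1*((2*d)*(-2 + G)) = 1*(2*d*(-2 + G)) = 2*d*(-2 + G))
-4581/U(-58, 19) = -4581*(-1/(116*(-2 + 19))) = -4581/(2*(-58)*17) = -4581/(-1972) = -4581*(-1/1972) = 4581/1972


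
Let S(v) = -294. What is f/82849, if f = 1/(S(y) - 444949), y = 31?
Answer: -1/36887937307 ≈ -2.7109e-11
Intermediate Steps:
f = -1/445243 (f = 1/(-294 - 444949) = 1/(-445243) = -1/445243 ≈ -2.2460e-6)
f/82849 = -1/445243/82849 = -1/445243*1/82849 = -1/36887937307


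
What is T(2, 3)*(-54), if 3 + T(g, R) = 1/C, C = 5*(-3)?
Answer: 828/5 ≈ 165.60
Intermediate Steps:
C = -15
T(g, R) = -46/15 (T(g, R) = -3 + 1/(-15) = -3 - 1/15 = -46/15)
T(2, 3)*(-54) = -46/15*(-54) = 828/5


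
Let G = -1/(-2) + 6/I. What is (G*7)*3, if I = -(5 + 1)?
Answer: -21/2 ≈ -10.500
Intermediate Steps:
I = -6 (I = -1*6 = -6)
G = -½ (G = -1/(-2) + 6/(-6) = -1*(-½) + 6*(-⅙) = ½ - 1 = -½ ≈ -0.50000)
(G*7)*3 = -½*7*3 = -7/2*3 = -21/2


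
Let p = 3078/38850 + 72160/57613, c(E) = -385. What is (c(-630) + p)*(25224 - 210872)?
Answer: 26570910082517088/373044175 ≈ 7.1227e+7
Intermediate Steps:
p = 496791469/373044175 (p = 3078*(1/38850) + 72160*(1/57613) = 513/6475 + 72160/57613 = 496791469/373044175 ≈ 1.3317)
(c(-630) + p)*(25224 - 210872) = (-385 + 496791469/373044175)*(25224 - 210872) = -143125215906/373044175*(-185648) = 26570910082517088/373044175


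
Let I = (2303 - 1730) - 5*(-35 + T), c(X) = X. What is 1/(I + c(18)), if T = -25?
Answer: 1/891 ≈ 0.0011223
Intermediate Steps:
I = 873 (I = (2303 - 1730) - 5*(-35 - 25) = 573 - 5*(-60) = 573 - 1*(-300) = 573 + 300 = 873)
1/(I + c(18)) = 1/(873 + 18) = 1/891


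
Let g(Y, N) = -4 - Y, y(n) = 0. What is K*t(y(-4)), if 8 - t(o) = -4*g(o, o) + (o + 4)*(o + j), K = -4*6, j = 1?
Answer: 288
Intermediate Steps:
K = -24
t(o) = -8 - 4*o - (1 + o)*(4 + o) (t(o) = 8 - (-4*(-4 - o) + (o + 4)*(o + 1)) = 8 - ((16 + 4*o) + (4 + o)*(1 + o)) = 8 - ((16 + 4*o) + (1 + o)*(4 + o)) = 8 - (16 + 4*o + (1 + o)*(4 + o)) = 8 + (-16 - 4*o - (1 + o)*(4 + o)) = -8 - 4*o - (1 + o)*(4 + o))
K*t(y(-4)) = -24*(-12 - 1*0**2 - 9*0) = -24*(-12 - 1*0 + 0) = -24*(-12 + 0 + 0) = -24*(-12) = 288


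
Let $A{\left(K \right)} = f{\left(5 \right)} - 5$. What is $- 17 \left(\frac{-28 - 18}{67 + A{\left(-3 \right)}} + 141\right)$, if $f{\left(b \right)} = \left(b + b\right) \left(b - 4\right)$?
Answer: $- \frac{85901}{36} \approx -2386.1$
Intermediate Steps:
$f{\left(b \right)} = 2 b \left(-4 + b\right)$
$A{\left(K \right)} = 5$ ($A{\left(K \right)} = 2 \cdot 5 \left(-4 + 5\right) - 5 = 2 \cdot 5 \cdot 1 - 5 = 10 - 5 = 5$)
$- 17 \left(\frac{-28 - 18}{67 + A{\left(-3 \right)}} + 141\right) = - 17 \left(\frac{-28 - 18}{67 + 5} + 141\right) = - 17 \left(- \frac{46}{72} + 141\right) = - 17 \left(\left(-46\right) \frac{1}{72} + 141\right) = - 17 \left(- \frac{23}{36} + 141\right) = \left(-17\right) \frac{5053}{36} = - \frac{85901}{36}$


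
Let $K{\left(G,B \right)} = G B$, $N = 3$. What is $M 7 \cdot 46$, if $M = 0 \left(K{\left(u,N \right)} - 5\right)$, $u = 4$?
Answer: $0$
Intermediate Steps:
$K{\left(G,B \right)} = B G$
$M = 0$ ($M = 0 \left(3 \cdot 4 - 5\right) = 0 \left(12 - 5\right) = 0 \cdot 7 = 0$)
$M 7 \cdot 46 = 0 \cdot 7 \cdot 46 = 0 \cdot 46 = 0$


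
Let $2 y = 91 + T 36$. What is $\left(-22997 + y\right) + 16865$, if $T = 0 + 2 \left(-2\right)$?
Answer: $- \frac{12317}{2} \approx -6158.5$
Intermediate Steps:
$T = -4$ ($T = 0 - 4 = -4$)
$y = - \frac{53}{2}$ ($y = \frac{91 - 144}{2} = \frac{1}{2} \left(-53\right) = - \frac{53}{2} \approx -26.5$)
$\left(-22997 + y\right) + 16865 = \left(-22997 - \frac{53}{2}\right) + 16865 = - \frac{46047}{2} + 16865 = - \frac{12317}{2}$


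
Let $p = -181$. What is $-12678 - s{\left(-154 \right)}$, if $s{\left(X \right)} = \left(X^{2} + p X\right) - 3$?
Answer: $-64265$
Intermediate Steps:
$s{\left(X \right)} = -3 + X^{2} - 181 X$ ($s{\left(X \right)} = \left(X^{2} - 181 X\right) - 3 = -3 + X^{2} - 181 X$)
$-12678 - s{\left(-154 \right)} = -12678 - \left(-3 + \left(-154\right)^{2} - -27874\right) = -12678 - \left(-3 + 23716 + 27874\right) = -12678 - 51587 = -64265$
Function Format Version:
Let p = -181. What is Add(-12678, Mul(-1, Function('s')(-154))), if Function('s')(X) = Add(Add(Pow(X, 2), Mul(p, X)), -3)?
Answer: -64265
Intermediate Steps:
Function('s')(X) = Add(-3, Pow(X, 2), Mul(-181, X)) (Function('s')(X) = Add(Add(Pow(X, 2), Mul(-181, X)), -3) = Add(-3, Pow(X, 2), Mul(-181, X)))
Add(-12678, Mul(-1, Function('s')(-154))) = Add(-12678, Mul(-1, Add(-3, Pow(-154, 2), Mul(-181, -154)))) = Add(-12678, Mul(-1, Add(-3, 23716, 27874))) = Add(-12678, Mul(-1, 51587)) = Add(-12678, -51587) = -64265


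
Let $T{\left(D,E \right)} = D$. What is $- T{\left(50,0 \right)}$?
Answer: $-50$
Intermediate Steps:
$- T{\left(50,0 \right)} = \left(-1\right) 50 = -50$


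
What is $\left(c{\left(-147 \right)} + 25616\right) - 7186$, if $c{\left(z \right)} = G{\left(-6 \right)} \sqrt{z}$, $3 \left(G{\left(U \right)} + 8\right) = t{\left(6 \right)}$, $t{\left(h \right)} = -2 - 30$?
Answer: $18430 - \frac{392 i \sqrt{3}}{3} \approx 18430.0 - 226.32 i$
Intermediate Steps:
$t{\left(h \right)} = -32$ ($t{\left(h \right)} = -2 - 30 = -32$)
$G{\left(U \right)} = - \frac{56}{3}$ ($G{\left(U \right)} = -8 + \frac{1}{3} \left(-32\right) = -8 - \frac{32}{3} = - \frac{56}{3}$)
$c{\left(z \right)} = - \frac{56 \sqrt{z}}{3}$
$\left(c{\left(-147 \right)} + 25616\right) - 7186 = \left(- \frac{56 \sqrt{-147}}{3} + 25616\right) - 7186 = \left(- \frac{56 \cdot 7 i \sqrt{3}}{3} + 25616\right) - 7186 = \left(- \frac{392 i \sqrt{3}}{3} + 25616\right) - 7186 = \left(25616 - \frac{392 i \sqrt{3}}{3}\right) - 7186 = 18430 - \frac{392 i \sqrt{3}}{3}$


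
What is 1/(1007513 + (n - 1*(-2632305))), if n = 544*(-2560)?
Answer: 1/2247178 ≈ 4.4500e-7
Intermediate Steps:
n = -1392640
1/(1007513 + (n - 1*(-2632305))) = 1/(1007513 + (-1392640 - 1*(-2632305))) = 1/(1007513 + (-1392640 + 2632305)) = 1/(1007513 + 1239665) = 1/2247178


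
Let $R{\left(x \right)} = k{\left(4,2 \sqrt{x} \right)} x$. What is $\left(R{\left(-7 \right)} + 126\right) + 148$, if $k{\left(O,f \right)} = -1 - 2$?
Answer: $295$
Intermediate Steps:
$k{\left(O,f \right)} = -3$
$R{\left(x \right)} = - 3 x$
$\left(R{\left(-7 \right)} + 126\right) + 148 = \left(\left(-3\right) \left(-7\right) + 126\right) + 148 = \left(21 + 126\right) + 148 = 147 + 148 = 295$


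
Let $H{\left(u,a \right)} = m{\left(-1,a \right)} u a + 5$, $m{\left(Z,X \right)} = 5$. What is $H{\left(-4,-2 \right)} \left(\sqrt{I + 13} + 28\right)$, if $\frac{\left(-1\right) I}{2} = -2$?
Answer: $1260 + 45 \sqrt{17} \approx 1445.5$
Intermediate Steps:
$I = 4$ ($I = \left(-2\right) \left(-2\right) = 4$)
$H{\left(u,a \right)} = 5 + 5 a u$ ($H{\left(u,a \right)} = 5 u a + 5 = 5 a u + 5 = 5 + 5 a u$)
$H{\left(-4,-2 \right)} \left(\sqrt{I + 13} + 28\right) = \left(5 + 5 \left(-2\right) \left(-4\right)\right) \left(\sqrt{4 + 13} + 28\right) = \left(5 + 40\right) \left(\sqrt{17} + 28\right) = 45 \left(28 + \sqrt{17}\right) = 1260 + 45 \sqrt{17}$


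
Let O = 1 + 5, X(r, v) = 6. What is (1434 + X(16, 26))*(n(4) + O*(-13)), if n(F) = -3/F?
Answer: -113400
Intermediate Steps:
O = 6
(1434 + X(16, 26))*(n(4) + O*(-13)) = (1434 + 6)*(-3/4 + 6*(-13)) = 1440*(-3*1/4 - 78) = 1440*(-3/4 - 78) = 1440*(-315/4) = -113400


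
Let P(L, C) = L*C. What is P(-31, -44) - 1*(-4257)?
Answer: 5621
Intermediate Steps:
P(L, C) = C*L
P(-31, -44) - 1*(-4257) = -44*(-31) - 1*(-4257) = 1364 + 4257 = 5621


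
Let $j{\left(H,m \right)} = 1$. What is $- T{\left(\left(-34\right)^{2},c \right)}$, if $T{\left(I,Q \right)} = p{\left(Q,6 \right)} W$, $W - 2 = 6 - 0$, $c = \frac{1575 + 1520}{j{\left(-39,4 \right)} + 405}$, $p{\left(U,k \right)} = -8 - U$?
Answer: $\frac{25372}{203} \approx 124.99$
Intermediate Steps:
$c = \frac{3095}{406}$ ($c = \frac{1575 + 1520}{1 + 405} = \frac{3095}{406} \approx 7.6232$)
$W = 8$ ($W = 2 + \left(6 - 0\right) = 2 + \left(6 + 0\right) = 2 + 6 = 8$)
$T{\left(I,Q \right)} = -64 - 8 Q$ ($T{\left(I,Q \right)} = \left(-8 - Q\right) 8 = -64 - 8 Q$)
$- T{\left(\left(-34\right)^{2},c \right)} = - (-64 - \frac{12380}{203}) = \left(-1\right) \left(- \frac{25372}{203}\right) = \frac{25372}{203}$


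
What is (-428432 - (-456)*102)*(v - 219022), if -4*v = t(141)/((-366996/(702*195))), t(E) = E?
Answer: 365440027146260/4369 ≈ 8.3644e+10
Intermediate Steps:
v = 3216915/244664 (v = -141/(4*((-366996/(702*195)))) = -141/(4*((-366996/136890))) = -141/(4*((-366996*1/136890))) = -141/(4*(-61166/22815)) = -141*(-22815)/(4*61166) = -¼*(-3216915/61166) = 3216915/244664 ≈ 13.148)
(-428432 - (-456)*102)*(v - 219022) = (-428432 - (-456)*102)*(3216915/244664 - 219022) = (-428432 - 2*(-23256))*(-53583581693/244664) = (-428432 + 46512)*(-53583581693/244664) = -381920*(-53583581693/244664) = 365440027146260/4369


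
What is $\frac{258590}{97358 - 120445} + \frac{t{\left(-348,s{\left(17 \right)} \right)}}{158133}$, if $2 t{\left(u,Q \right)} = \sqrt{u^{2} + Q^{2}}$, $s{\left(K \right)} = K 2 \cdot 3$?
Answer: $- \frac{258590}{23087} + \frac{\sqrt{3653}}{52711} \approx -11.2$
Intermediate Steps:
$s{\left(K \right)} = 6 K$ ($s{\left(K \right)} = 2 K 3 = 6 K$)
$t{\left(u,Q \right)} = \frac{\sqrt{Q^{2} + u^{2}}}{2}$ ($t{\left(u,Q \right)} = \frac{\sqrt{u^{2} + Q^{2}}}{2} = \frac{\sqrt{Q^{2} + u^{2}}}{2}$)
$\frac{258590}{97358 - 120445} + \frac{t{\left(-348,s{\left(17 \right)} \right)}}{158133} = \frac{258590}{97358 - 120445} + \frac{\frac{1}{2} \sqrt{\left(6 \cdot 17\right)^{2} + \left(-348\right)^{2}}}{158133} = \frac{258590}{97358 - 120445} + \frac{\sqrt{102^{2} + 121104}}{2} \cdot \frac{1}{158133} = \frac{258590}{-23087} + \frac{\sqrt{10404 + 121104}}{2} \cdot \frac{1}{158133} = 258590 \left(- \frac{1}{23087}\right) + \frac{\sqrt{131508}}{2} \cdot \frac{1}{158133} = - \frac{258590}{23087} + \frac{6 \sqrt{3653}}{2} \cdot \frac{1}{158133} = - \frac{258590}{23087} + 3 \sqrt{3653} \cdot \frac{1}{158133} = - \frac{258590}{23087} + \frac{\sqrt{3653}}{52711}$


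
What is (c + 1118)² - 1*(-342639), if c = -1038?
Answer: 349039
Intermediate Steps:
(c + 1118)² - 1*(-342639) = (-1038 + 1118)² - 1*(-342639) = 80² + 342639 = 6400 + 342639 = 349039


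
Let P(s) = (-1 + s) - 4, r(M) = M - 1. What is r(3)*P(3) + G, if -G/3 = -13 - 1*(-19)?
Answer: -22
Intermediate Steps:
r(M) = -1 + M
P(s) = -5 + s
G = -18 (G = -3*(-13 - 1*(-19)) = -3*(-13 + 19) = -3*6 = -18)
r(3)*P(3) + G = (-1 + 3)*(-5 + 3) - 18 = 2*(-2) - 18 = -4 - 18 = -22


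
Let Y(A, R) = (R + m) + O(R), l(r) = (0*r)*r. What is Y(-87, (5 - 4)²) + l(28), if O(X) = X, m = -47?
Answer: -45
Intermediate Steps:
l(r) = 0 (l(r) = 0*r = 0)
Y(A, R) = -47 + 2*R (Y(A, R) = (R - 47) + R = (-47 + R) + R = -47 + 2*R)
Y(-87, (5 - 4)²) + l(28) = (-47 + 2*(5 - 4)²) + 0 = (-47 + 2*1²) + 0 = (-47 + 2*1) + 0 = (-47 + 2) + 0 = -45 + 0 = -45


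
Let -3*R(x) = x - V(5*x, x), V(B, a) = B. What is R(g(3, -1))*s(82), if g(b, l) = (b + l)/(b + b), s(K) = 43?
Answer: 172/9 ≈ 19.111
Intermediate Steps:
g(b, l) = (b + l)/(2*b) (g(b, l) = (b + l)/((2*b)) = (b + l)*(1/(2*b)) = (b + l)/(2*b))
R(x) = 4*x/3 (R(x) = -(x - 5*x)/3 = -(-4)*x/3 = 4*x/3)
R(g(3, -1))*s(82) = (4*((½)*(3 - 1)/3)/3)*43 = (4*((½)*(⅓)*2)/3)*43 = ((4/3)*(⅓))*43 = (4/9)*43 = 172/9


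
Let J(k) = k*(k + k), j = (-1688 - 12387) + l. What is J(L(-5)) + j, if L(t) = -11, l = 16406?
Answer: 2573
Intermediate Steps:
j = 2331 (j = (-1688 - 12387) + 16406 = -14075 + 16406 = 2331)
J(k) = 2*k**2 (J(k) = k*(2*k) = 2*k**2)
J(L(-5)) + j = 2*(-11)**2 + 2331 = 2*121 + 2331 = 242 + 2331 = 2573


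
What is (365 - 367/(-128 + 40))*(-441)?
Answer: -14326767/88 ≈ -1.6280e+5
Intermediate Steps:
(365 - 367/(-128 + 40))*(-441) = (365 - 367/(-88))*(-441) = (365 - 367*(-1/88))*(-441) = (365 + 367/88)*(-441) = (32487/88)*(-441) = -14326767/88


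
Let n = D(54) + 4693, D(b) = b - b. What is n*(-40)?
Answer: -187720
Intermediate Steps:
D(b) = 0
n = 4693 (n = 0 + 4693 = 4693)
n*(-40) = 4693*(-40) = -187720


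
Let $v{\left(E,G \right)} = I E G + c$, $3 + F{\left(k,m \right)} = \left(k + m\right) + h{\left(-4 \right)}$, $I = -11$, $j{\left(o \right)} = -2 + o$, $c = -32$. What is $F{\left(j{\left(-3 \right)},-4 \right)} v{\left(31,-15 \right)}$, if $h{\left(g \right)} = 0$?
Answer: $-60996$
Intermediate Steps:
$F{\left(k,m \right)} = -3 + k + m$ ($F{\left(k,m \right)} = -3 + \left(\left(k + m\right) + 0\right) = -3 + \left(k + m\right) = -3 + k + m$)
$v{\left(E,G \right)} = -32 - 11 E G$ ($v{\left(E,G \right)} = - 11 E G - 32 = -32 - 11 E G$)
$F{\left(j{\left(-3 \right)},-4 \right)} v{\left(31,-15 \right)} = \left(-3 - 5 - 4\right) \left(-32 - 341 \left(-15\right)\right) = \left(-3 - 5 - 4\right) \left(-32 + 5115\right) = \left(-12\right) 5083 = -60996$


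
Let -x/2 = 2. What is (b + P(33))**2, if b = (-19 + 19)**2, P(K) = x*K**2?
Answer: 18974736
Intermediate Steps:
x = -4 (x = -2*2 = -4)
P(K) = -4*K**2
b = 0 (b = 0**2 = 0)
(b + P(33))**2 = (0 - 4*33**2)**2 = (0 - 4*1089)**2 = (0 - 4356)**2 = (-4356)**2 = 18974736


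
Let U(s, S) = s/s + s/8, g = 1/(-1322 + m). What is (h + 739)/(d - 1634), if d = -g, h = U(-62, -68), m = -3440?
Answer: -6973949/15562214 ≈ -0.44813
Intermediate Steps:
g = -1/4762 (g = 1/(-1322 - 3440) = 1/(-4762) = -1/4762 ≈ -0.00021000)
U(s, S) = 1 + s/8 (U(s, S) = 1 + s*(⅛) = 1 + s/8)
h = -27/4 (h = 1 + (⅛)*(-62) = 1 - 31/4 = -27/4 ≈ -6.7500)
d = 1/4762 (d = -1*(-1/4762) = 1/4762 ≈ 0.00021000)
(h + 739)/(d - 1634) = (-27/4 + 739)/(1/4762 - 1634) = 2929/(4*(-7781107/4762)) = (2929/4)*(-4762/7781107) = -6973949/15562214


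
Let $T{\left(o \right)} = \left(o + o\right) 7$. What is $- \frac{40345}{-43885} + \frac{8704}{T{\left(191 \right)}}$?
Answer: $\frac{48985757}{11734849} \approx 4.1744$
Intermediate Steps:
$T{\left(o \right)} = 14 o$ ($T{\left(o \right)} = 2 o 7 = 14 o$)
$- \frac{40345}{-43885} + \frac{8704}{T{\left(191 \right)}} = - \frac{40345}{-43885} + \frac{8704}{14 \cdot 191} = \left(-40345\right) \left(- \frac{1}{43885}\right) + \frac{8704}{2674} = \frac{8069}{8777} + 8704 \cdot \frac{1}{2674} = \frac{8069}{8777} + \frac{4352}{1337} = \frac{48985757}{11734849}$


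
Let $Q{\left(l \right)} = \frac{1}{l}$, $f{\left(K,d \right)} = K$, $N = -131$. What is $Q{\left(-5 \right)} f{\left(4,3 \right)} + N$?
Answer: $- \frac{659}{5} \approx -131.8$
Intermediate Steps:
$Q{\left(-5 \right)} f{\left(4,3 \right)} + N = \frac{1}{-5} \cdot 4 - 131 = \left(- \frac{1}{5}\right) 4 - 131 = - \frac{4}{5} - 131 = - \frac{659}{5}$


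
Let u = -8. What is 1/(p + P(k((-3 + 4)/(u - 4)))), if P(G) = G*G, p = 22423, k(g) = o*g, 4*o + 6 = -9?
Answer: 256/5740313 ≈ 4.4597e-5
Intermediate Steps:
o = -15/4 (o = -3/2 + (1/4)*(-9) = -3/2 - 9/4 = -15/4 ≈ -3.7500)
k(g) = -15*g/4
P(G) = G**2
1/(p + P(k((-3 + 4)/(u - 4)))) = 1/(22423 + (-15*(-3 + 4)/(4*(-8 - 4)))**2) = 1/(22423 + (-15/(4*(-12)))**2) = 1/(22423 + (-15*(-1)/(4*12))**2) = 1/(22423 + (-15/4*(-1/12))**2) = 1/(22423 + (5/16)**2) = 1/(22423 + 25/256) = 1/(5740313/256) = 256/5740313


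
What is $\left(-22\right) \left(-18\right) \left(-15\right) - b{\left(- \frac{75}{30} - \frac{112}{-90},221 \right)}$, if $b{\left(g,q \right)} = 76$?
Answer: $-6016$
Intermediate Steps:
$\left(-22\right) \left(-18\right) \left(-15\right) - b{\left(- \frac{75}{30} - \frac{112}{-90},221 \right)} = \left(-22\right) \left(-18\right) \left(-15\right) - 76 = 396 \left(-15\right) - 76 = -5940 - 76 = -6016$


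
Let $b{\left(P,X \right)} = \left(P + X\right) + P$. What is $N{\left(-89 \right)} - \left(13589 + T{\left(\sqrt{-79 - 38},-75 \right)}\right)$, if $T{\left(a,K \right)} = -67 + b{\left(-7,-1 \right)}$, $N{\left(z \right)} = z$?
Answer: $-13596$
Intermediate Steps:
$b{\left(P,X \right)} = X + 2 P$
$T{\left(a,K \right)} = -82$ ($T{\left(a,K \right)} = -67 + \left(-1 + 2 \left(-7\right)\right) = -67 - 15 = -82$)
$N{\left(-89 \right)} - \left(13589 + T{\left(\sqrt{-79 - 38},-75 \right)}\right) = -89 - 13507 = -13596$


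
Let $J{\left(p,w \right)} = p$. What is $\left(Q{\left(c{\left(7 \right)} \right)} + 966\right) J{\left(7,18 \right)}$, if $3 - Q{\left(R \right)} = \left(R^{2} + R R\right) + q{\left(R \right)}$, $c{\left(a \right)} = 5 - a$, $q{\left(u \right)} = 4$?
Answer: $6699$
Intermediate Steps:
$Q{\left(R \right)} = -1 - 2 R^{2}$ ($Q{\left(R \right)} = 3 - \left(\left(R^{2} + R R\right) + 4\right) = 3 - \left(\left(R^{2} + R^{2}\right) + 4\right) = 3 - \left(2 R^{2} + 4\right) = 3 - \left(4 + 2 R^{2}\right) = -1 - 2 R^{2}$)
$\left(Q{\left(c{\left(7 \right)} \right)} + 966\right) J{\left(7,18 \right)} = \left(\left(-1 - 2 \left(5 - 7\right)^{2}\right) + 966\right) 7 = \left(\left(-1 - 2 \left(-2\right)^{2}\right) + 966\right) 7 = \left(\left(-1 - 8\right) + 966\right) 7 = \left(-9 + 966\right) 7 = 957 \cdot 7 = 6699$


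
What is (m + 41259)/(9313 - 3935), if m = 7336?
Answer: 48595/5378 ≈ 9.0359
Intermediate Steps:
(m + 41259)/(9313 - 3935) = (7336 + 41259)/(9313 - 3935) = 48595/5378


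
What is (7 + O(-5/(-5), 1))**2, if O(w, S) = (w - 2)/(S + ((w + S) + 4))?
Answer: 2304/49 ≈ 47.020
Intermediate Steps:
O(w, S) = (-2 + w)/(4 + w + 2*S) (O(w, S) = (-2 + w)/(S + ((S + w) + 4)) = (-2 + w)/(S + (4 + S + w)) = (-2 + w)/(4 + w + 2*S))
(7 + O(-5/(-5), 1))**2 = (7 + (-2 - 5/(-5))/(4 - 5/(-5) + 2*1))**2 = (7 + (-2 - 5*(-1/5))/(4 - 5*(-1/5) + 2))**2 = (7 + (-2 + 1)/(4 + 1 + 2))**2 = (7 - 1/7)**2 = (48/7)**2 = 2304/49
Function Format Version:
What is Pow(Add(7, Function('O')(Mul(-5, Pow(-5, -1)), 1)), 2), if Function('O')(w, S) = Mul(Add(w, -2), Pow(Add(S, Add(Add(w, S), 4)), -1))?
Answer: Rational(2304, 49) ≈ 47.020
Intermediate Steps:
Function('O')(w, S) = Mul(Pow(Add(4, w, Mul(2, S)), -1), Add(-2, w)) (Function('O')(w, S) = Mul(Add(-2, w), Pow(Add(S, Add(Add(S, w), 4)), -1)) = Mul(Add(-2, w), Pow(Add(S, Add(4, S, w)), -1)) = Mul(Add(-2, w), Pow(Add(4, w, Mul(2, S)), -1)) = Mul(Pow(Add(4, w, Mul(2, S)), -1), Add(-2, w)))
Pow(Add(7, Function('O')(Mul(-5, Pow(-5, -1)), 1)), 2) = Pow(Add(7, Mul(Pow(Add(4, Mul(-5, Pow(-5, -1)), Mul(2, 1)), -1), Add(-2, Mul(-5, Pow(-5, -1))))), 2) = Pow(Add(7, Mul(Pow(Add(4, Mul(-5, Rational(-1, 5)), 2), -1), Add(-2, Mul(-5, Rational(-1, 5))))), 2) = Pow(Add(7, Mul(Pow(Add(4, 1, 2), -1), Add(-2, 1))), 2) = Pow(Add(7, Mul(Pow(7, -1), -1)), 2) = Pow(Add(7, Mul(Rational(1, 7), -1)), 2) = Pow(Add(7, Rational(-1, 7)), 2) = Pow(Rational(48, 7), 2) = Rational(2304, 49)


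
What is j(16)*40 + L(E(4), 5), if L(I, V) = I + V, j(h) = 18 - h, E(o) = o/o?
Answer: 86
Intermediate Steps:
E(o) = 1
j(16)*40 + L(E(4), 5) = (18 - 1*16)*40 + (1 + 5) = (18 - 16)*40 + 6 = 2*40 + 6 = 80 + 6 = 86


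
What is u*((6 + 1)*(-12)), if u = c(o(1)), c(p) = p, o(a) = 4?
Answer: -336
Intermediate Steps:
u = 4
u*((6 + 1)*(-12)) = 4*((6 + 1)*(-12)) = 4*(7*(-12)) = 4*(-84) = -336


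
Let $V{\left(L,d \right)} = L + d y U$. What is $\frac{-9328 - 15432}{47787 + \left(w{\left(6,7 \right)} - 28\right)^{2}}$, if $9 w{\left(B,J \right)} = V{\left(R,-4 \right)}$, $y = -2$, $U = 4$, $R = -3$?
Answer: $- \frac{501390}{980119} \approx -0.51156$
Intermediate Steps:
$V{\left(L,d \right)} = L - 8 d$ ($V{\left(L,d \right)} = L + d \left(-2\right) 4 = L + - 2 d 4 = L - 8 d$)
$w{\left(B,J \right)} = \frac{29}{9}$ ($w{\left(B,J \right)} = \frac{-3 - -32}{9} = \frac{-3 + 32}{9} = \frac{1}{9} \cdot 29 = \frac{29}{9}$)
$\frac{-9328 - 15432}{47787 + \left(w{\left(6,7 \right)} - 28\right)^{2}} = \frac{-9328 - 15432}{47787 + \left(\frac{29}{9} - 28\right)^{2}} = - \frac{24760}{47787 + \left(- \frac{223}{9}\right)^{2}} = - \frac{24760}{47787 + \frac{49729}{81}} = - \frac{24760}{\frac{3920476}{81}} = \left(-24760\right) \frac{81}{3920476} = - \frac{501390}{980119}$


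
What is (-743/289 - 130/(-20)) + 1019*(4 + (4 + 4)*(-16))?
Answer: -73031497/578 ≈ -1.2635e+5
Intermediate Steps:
(-743/289 - 130/(-20)) + 1019*(4 + (4 + 4)*(-16)) = (-743*1/289 - 130*(-1/20)) + 1019*(4 + 8*(-16)) = (-743/289 + 13/2) + 1019*(4 - 128) = 2271/578 + 1019*(-124) = 2271/578 - 126356 = -73031497/578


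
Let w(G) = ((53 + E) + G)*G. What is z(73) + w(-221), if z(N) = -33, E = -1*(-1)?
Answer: 36874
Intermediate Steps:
E = 1
w(G) = G*(54 + G) (w(G) = ((53 + 1) + G)*G = (54 + G)*G = G*(54 + G))
z(73) + w(-221) = -33 - 221*(54 - 221) = -33 - 221*(-167) = -33 + 36907 = 36874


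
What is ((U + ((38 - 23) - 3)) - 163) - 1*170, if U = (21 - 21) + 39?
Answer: -282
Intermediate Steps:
U = 39 (U = 0 + 39 = 39)
((U + ((38 - 23) - 3)) - 163) - 1*170 = ((39 + ((38 - 23) - 3)) - 163) - 1*170 = ((39 + (15 - 3)) - 163) - 170 = ((39 + 12) - 163) - 170 = (51 - 163) - 170 = -112 - 170 = -282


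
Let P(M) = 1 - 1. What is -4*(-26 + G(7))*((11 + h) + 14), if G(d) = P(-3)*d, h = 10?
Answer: 3640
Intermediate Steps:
P(M) = 0
G(d) = 0 (G(d) = 0*d = 0)
-4*(-26 + G(7))*((11 + h) + 14) = -4*(-26 + 0)*((11 + 10) + 14) = -(-104)*(21 + 14) = -(-104)*35 = -4*(-910) = 3640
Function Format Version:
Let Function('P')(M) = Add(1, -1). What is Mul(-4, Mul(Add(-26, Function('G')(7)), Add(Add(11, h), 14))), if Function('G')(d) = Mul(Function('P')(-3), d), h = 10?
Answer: 3640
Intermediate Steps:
Function('P')(M) = 0
Function('G')(d) = 0 (Function('G')(d) = Mul(0, d) = 0)
Mul(-4, Mul(Add(-26, Function('G')(7)), Add(Add(11, h), 14))) = Mul(-4, Mul(Add(-26, 0), Add(Add(11, 10), 14))) = Mul(-4, Mul(-26, Add(21, 14))) = Mul(-4, Mul(-26, 35)) = Mul(-4, -910) = 3640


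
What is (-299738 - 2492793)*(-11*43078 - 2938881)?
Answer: 9530179452409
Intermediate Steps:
(-299738 - 2492793)*(-11*43078 - 2938881) = -2792531*(-473858 - 2938881) = -2792531*(-3412739) = 9530179452409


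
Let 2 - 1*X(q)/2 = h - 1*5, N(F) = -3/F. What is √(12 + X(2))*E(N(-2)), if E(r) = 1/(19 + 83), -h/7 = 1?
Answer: √10/51 ≈ 0.062005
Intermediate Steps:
h = -7 (h = -7*1 = -7)
X(q) = 28 (X(q) = 4 - 2*(-7 - 1*5) = 4 - 2*(-7 - 5) = 4 - 2*(-12) = 4 + 24 = 28)
E(r) = 1/102
√(12 + X(2))*E(N(-2)) = √(12 + 28)*(1/102) = √40*(1/102) = (2*√10)*(1/102) = √10/51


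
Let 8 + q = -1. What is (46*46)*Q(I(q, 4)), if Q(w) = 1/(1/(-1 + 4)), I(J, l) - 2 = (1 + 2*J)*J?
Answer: 6348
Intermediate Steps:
q = -9 (q = -8 - 1 = -9)
I(J, l) = 2 + J*(1 + 2*J) (I(J, l) = 2 + (1 + 2*J)*J = 2 + J*(1 + 2*J))
Q(w) = 3 (Q(w) = 1/(1/3) = 3)
(46*46)*Q(I(q, 4)) = (46*46)*3 = 2116*3 = 6348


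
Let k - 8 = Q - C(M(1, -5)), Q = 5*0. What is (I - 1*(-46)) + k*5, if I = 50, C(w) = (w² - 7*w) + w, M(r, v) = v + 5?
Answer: 136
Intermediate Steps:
M(r, v) = 5 + v
C(w) = w² - 6*w
Q = 0
k = 8 (k = 8 + (0 - (5 - 5)*(-6 + (5 - 5))) = 8 + (0 - 0*(-6 + 0)) = 8 + (0 - 0*(-6)) = 8 + (0 - 1*0) = 8 + (0 + 0) = 8 + 0 = 8)
(I - 1*(-46)) + k*5 = (50 - 1*(-46)) + 8*5 = (50 + 46) + 40 = 96 + 40 = 136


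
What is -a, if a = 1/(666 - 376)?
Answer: -1/290 ≈ -0.0034483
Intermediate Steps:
a = 1/290 ≈ 0.0034483
-a = -1*1/290 = -1/290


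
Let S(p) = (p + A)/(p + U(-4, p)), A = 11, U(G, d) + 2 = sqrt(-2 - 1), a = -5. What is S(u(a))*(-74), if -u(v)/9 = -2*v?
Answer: -537832/8467 - 5846*I*sqrt(3)/8467 ≈ -63.521 - 1.1959*I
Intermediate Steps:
u(v) = 18*v (u(v) = -(-18)*v = 18*v)
U(G, d) = -2 + I*sqrt(3) (U(G, d) = -2 + sqrt(-2 - 1) = -2 + sqrt(-3) = -2 + I*sqrt(3))
S(p) = (11 + p)/(-2 + p + I*sqrt(3)) (S(p) = (p + 11)/(p + (-2 + I*sqrt(3))) = (11 + p)/(-2 + p + I*sqrt(3)))
S(u(a))*(-74) = ((11 + 18*(-5))/(-2 + 18*(-5) + I*sqrt(3)))*(-74) = ((11 - 90)/(-2 - 90 + I*sqrt(3)))*(-74) = (-79/(-92 + I*sqrt(3)))*(-74) = -79/(-92 + I*sqrt(3))*(-74) = 5846/(-92 + I*sqrt(3))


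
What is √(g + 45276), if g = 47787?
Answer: √93063 ≈ 305.06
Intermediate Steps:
√(g + 45276) = √(47787 + 45276) = √93063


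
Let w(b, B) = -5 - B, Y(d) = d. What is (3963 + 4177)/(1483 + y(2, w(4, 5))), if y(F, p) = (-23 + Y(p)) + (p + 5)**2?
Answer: 1628/295 ≈ 5.5186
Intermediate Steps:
y(F, p) = -23 + p + (5 + p)**2 (y(F, p) = (-23 + p) + (p + 5)**2 = (-23 + p) + (5 + p)**2 = -23 + p + (5 + p)**2)
(3963 + 4177)/(1483 + y(2, w(4, 5))) = (3963 + 4177)/(1483 + (-23 + (-5 - 1*5) + (5 + (-5 - 1*5))**2)) = 8140/(1483 + (-23 + (-5 - 5) + (5 + (-5 - 5))**2)) = 8140/(1483 + (-23 - 10 + (5 - 10)**2)) = 8140/(1483 + (-23 - 10 + (-5)**2)) = 8140/(1483 + (-23 - 10 + 25)) = 8140/(1483 - 8) = 8140/1475 = 8140*(1/1475) = 1628/295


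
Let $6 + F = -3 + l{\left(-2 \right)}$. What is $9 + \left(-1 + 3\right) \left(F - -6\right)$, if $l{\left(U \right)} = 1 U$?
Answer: $-1$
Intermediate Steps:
$l{\left(U \right)} = U$
$F = -11$ ($F = -6 - 5 = -11$)
$9 + \left(-1 + 3\right) \left(F - -6\right) = 9 + \left(-1 + 3\right) \left(-11 - -6\right) = 9 + 2 \left(-11 + 6\right) = 9 + 2 \left(-5\right) = 9 - 10 = -1$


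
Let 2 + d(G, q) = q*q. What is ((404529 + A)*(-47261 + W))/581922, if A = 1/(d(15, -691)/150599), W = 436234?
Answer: 37565894624139635/138927767319 ≈ 2.7040e+5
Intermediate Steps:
d(G, q) = -2 + q² (d(G, q) = -2 + q*q = -2 + q²)
A = 150599/477479 (A = 1/((-2 + (-691)²)/150599) = 1/((-2 + 477481)*(1/150599)) = 1/(477479*(1/150599)) = 1/(477479/150599) = 150599/477479 ≈ 0.31540)
((404529 + A)*(-47261 + W))/581922 = ((404529 + 150599/477479)*(-47261 + 436234))/581922 = ((193154252990/477479)*388973)*(1/581922) = (75131789248279270/477479)*(1/581922) = 37565894624139635/138927767319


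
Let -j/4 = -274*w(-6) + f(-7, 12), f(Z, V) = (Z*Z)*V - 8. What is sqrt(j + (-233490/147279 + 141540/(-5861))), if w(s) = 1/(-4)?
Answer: 2*I*sqrt(54222548778357108369)/287734073 ≈ 51.183*I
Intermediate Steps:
f(Z, V) = -8 + V*Z**2 (f(Z, V) = Z**2*V - 8 = V*Z**2 - 8 = -8 + V*Z**2)
w(s) = -1/4
j = -2594 (j = -4*(-274*(-1/4) + (-8 + 12*(-7)**2)) = -4*(137/2 + (-8 + 12*49)) = -4*(137/2 + (-8 + 588)) = -4*(137/2 + 580) = -4*1297/2 = -2594)
sqrt(j + (-233490/147279 + 141540/(-5861))) = sqrt(-2594 + (-233490/147279 + 141540/(-5861))) = sqrt(-2594 + (-233490*1/147279 + 141540*(-1/5861))) = sqrt(-2594 + (-77830/49093 - 141540/5861)) = sqrt(-2594 - 7404784850/287734073) = sqrt(-753786970212/287734073) = 2*I*sqrt(54222548778357108369)/287734073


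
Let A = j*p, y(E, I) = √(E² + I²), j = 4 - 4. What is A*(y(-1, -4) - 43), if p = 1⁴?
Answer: 0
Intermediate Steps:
j = 0
p = 1
A = 0 (A = 0*1 = 0)
A*(y(-1, -4) - 43) = 0*(√((-1)² + (-4)²) - 43) = 0*(√(1 + 16) - 43) = 0*(√17 - 43) = 0*(-43 + √17) = 0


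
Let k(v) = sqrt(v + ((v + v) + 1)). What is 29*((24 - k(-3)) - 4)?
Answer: 580 - 58*I*sqrt(2) ≈ 580.0 - 82.024*I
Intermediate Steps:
k(v) = sqrt(1 + 3*v) (k(v) = sqrt(v + (2*v + 1)) = sqrt(v + (1 + 2*v)) = sqrt(1 + 3*v))
29*((24 - k(-3)) - 4) = 29*((24 - sqrt(1 + 3*(-3))) - 4) = 29*((24 - sqrt(1 - 9)) - 4) = 29*((24 - sqrt(-8)) - 4) = 29*((24 - 2*I*sqrt(2)) - 4) = 29*(20 - 2*I*sqrt(2)) = 580 - 58*I*sqrt(2)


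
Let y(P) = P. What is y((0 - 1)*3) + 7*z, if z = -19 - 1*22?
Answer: -290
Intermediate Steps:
z = -41 (z = -19 - 22 = -41)
y((0 - 1)*3) + 7*z = (0 - 1)*3 + 7*(-41) = -1*3 - 287 = -3 - 287 = -290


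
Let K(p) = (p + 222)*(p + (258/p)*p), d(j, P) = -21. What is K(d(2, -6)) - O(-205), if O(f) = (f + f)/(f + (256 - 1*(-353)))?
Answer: 9622879/202 ≈ 47638.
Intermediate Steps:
O(f) = 2*f/(609 + f) (O(f) = (2*f)/(f + (256 + 353)) = (2*f)/(f + 609) = (2*f)/(609 + f) = 2*f/(609 + f))
K(p) = (222 + p)*(258 + p) (K(p) = (222 + p)*(p + 258) = (222 + p)*(258 + p))
K(d(2, -6)) - O(-205) = (57276 + (-21)² + 480*(-21)) - 2*(-205)/(609 - 205) = (57276 + 441 - 10080) - 2*(-205)/404 = 47637 - 2*(-205)/404 = 47637 - 1*(-205/202) = 47637 + 205/202 = 9622879/202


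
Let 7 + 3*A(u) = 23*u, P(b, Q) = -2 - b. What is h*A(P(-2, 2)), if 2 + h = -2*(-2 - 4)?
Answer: -70/3 ≈ -23.333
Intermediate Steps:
A(u) = -7/3 + 23*u/3 (A(u) = -7/3 + (23*u)/3 = -7/3 + 23*u/3)
h = 10 (h = -2 - 2*(-2 - 4) = -2 - 2*(-6) = -2 + 12 = 10)
h*A(P(-2, 2)) = 10*(-7/3 + 23*(-2 - 1*(-2))/3) = 10*(-7/3 + 23*(-2 + 2)/3) = 10*(-7/3 + (23/3)*0) = 10*(-7/3 + 0) = 10*(-7/3) = -70/3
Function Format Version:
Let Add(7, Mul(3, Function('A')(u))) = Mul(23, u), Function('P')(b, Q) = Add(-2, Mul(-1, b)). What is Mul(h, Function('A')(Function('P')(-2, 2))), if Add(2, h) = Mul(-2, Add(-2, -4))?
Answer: Rational(-70, 3) ≈ -23.333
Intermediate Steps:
Function('A')(u) = Add(Rational(-7, 3), Mul(Rational(23, 3), u)) (Function('A')(u) = Add(Rational(-7, 3), Mul(Rational(1, 3), Mul(23, u))) = Add(Rational(-7, 3), Mul(Rational(23, 3), u)))
h = 10 (h = Add(-2, Mul(-2, Add(-2, -4))) = Add(-2, Mul(-2, -6)) = Add(-2, 12) = 10)
Mul(h, Function('A')(Function('P')(-2, 2))) = Mul(10, Add(Rational(-7, 3), Mul(Rational(23, 3), Add(-2, Mul(-1, -2))))) = Mul(10, Add(Rational(-7, 3), Mul(Rational(23, 3), Add(-2, 2)))) = Mul(10, Add(Rational(-7, 3), Mul(Rational(23, 3), 0))) = Mul(10, Add(Rational(-7, 3), 0)) = Mul(10, Rational(-7, 3)) = Rational(-70, 3)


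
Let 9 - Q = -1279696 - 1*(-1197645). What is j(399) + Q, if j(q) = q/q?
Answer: 82061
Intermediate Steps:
j(q) = 1
Q = 82060 (Q = 9 - (-1279696 - 1*(-1197645)) = 9 - (-1279696 + 1197645) = 9 - 1*(-82051) = 9 + 82051 = 82060)
j(399) + Q = 1 + 82060 = 82061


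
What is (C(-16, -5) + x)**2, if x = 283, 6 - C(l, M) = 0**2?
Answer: 83521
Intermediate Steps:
C(l, M) = 6 (C(l, M) = 6 - 1*0**2 = 6 - 1*0 = 6 + 0 = 6)
(C(-16, -5) + x)**2 = (6 + 283)**2 = 289**2 = 83521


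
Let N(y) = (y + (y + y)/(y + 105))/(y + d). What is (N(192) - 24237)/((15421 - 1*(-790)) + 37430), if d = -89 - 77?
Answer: -2398727/5310459 ≈ -0.45170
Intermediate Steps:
d = -166
N(y) = (y + 2*y/(105 + y))/(-166 + y) (N(y) = (y + (y + y)/(y + 105))/(y - 166) = (y + (2*y)/(105 + y))/(-166 + y) = (y + 2*y/(105 + y))/(-166 + y))
(N(192) - 24237)/((15421 - 1*(-790)) + 37430) = (192*(107 + 192)/(-17430 + 192² - 61*192) - 24237)/((15421 - 1*(-790)) + 37430) = (192*299/(-17430 + 36864 - 11712) - 24237)/((15421 + 790) + 37430) = (192*299/7722 - 24237)/(16211 + 37430) = (192*(1/7722)*299 - 24237)/53641 = (736/99 - 24237)*(1/53641) = -2398727/99*1/53641 = -2398727/5310459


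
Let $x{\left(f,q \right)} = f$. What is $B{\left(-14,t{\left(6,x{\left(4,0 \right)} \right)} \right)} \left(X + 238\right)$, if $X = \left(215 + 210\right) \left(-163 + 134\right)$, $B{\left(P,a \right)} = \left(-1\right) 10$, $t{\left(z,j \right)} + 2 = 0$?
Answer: $120870$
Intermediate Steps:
$t{\left(z,j \right)} = -2$ ($t{\left(z,j \right)} = -2 + 0 = -2$)
$B{\left(P,a \right)} = -10$
$X = -12325$ ($X = 425 \left(-29\right) = -12325$)
$B{\left(-14,t{\left(6,x{\left(4,0 \right)} \right)} \right)} \left(X + 238\right) = - 10 \left(-12325 + 238\right) = \left(-10\right) \left(-12087\right) = 120870$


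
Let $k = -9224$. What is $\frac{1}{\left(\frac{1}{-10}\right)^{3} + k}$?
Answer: $- \frac{1000}{9224001} \approx -0.00010841$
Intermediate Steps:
$\frac{1}{\left(\frac{1}{-10}\right)^{3} + k} = \frac{1}{\left(\frac{1}{-10}\right)^{3} - 9224} = \frac{1}{\left(- \frac{1}{10}\right)^{3} - 9224} = \frac{1}{- \frac{1}{1000} - 9224} = \frac{1}{- \frac{9224001}{1000}} = - \frac{1000}{9224001}$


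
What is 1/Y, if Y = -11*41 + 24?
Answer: -1/427 ≈ -0.0023419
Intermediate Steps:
Y = -427 (Y = -451 + 24 = -427)
1/Y = 1/(-427) = -1/427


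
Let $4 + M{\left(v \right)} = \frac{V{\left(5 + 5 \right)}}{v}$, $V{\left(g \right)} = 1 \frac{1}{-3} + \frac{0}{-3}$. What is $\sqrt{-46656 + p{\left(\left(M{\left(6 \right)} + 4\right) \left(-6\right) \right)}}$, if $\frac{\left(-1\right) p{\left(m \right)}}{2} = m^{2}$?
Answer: $\frac{i \sqrt{419906}}{3} \approx 216.0 i$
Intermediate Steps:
$V{\left(g \right)} = - \frac{1}{3}$ ($V{\left(g \right)} = 1 \left(- \frac{1}{3}\right) + 0 \left(- \frac{1}{3}\right) = - \frac{1}{3} + 0 = - \frac{1}{3}$)
$M{\left(v \right)} = -4 - \frac{1}{3 v}$
$p{\left(m \right)} = - 2 m^{2}$
$\sqrt{-46656 + p{\left(\left(M{\left(6 \right)} + 4\right) \left(-6\right) \right)}} = \sqrt{-46656 - 2 \left(\left(\left(-4 - \frac{1}{3 \cdot 6}\right) + 4\right) \left(-6\right)\right)^{2}} = \sqrt{-46656 - 2 \left(\left(\left(-4 - \frac{1}{18}\right) + 4\right) \left(-6\right)\right)^{2}} = \sqrt{-46656 - 2 \left(\left(- \frac{73}{18} + 4\right) \left(-6\right)\right)^{2}} = \sqrt{-46656 - 2 \left(\left(- \frac{1}{18}\right) \left(-6\right)\right)^{2}} = \sqrt{-46656 - \frac{2}{9}} = \sqrt{- \frac{419906}{9}} = \frac{i \sqrt{419906}}{3}$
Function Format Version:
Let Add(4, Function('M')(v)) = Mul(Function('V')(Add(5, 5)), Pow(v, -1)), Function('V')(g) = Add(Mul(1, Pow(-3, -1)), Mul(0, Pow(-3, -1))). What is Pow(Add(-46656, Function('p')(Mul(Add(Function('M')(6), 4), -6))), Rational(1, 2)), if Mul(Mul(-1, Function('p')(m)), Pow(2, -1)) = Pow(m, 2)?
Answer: Mul(Rational(1, 3), I, Pow(419906, Rational(1, 2))) ≈ Mul(216.00, I)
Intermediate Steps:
Function('V')(g) = Rational(-1, 3) (Function('V')(g) = Add(Mul(1, Rational(-1, 3)), Mul(0, Rational(-1, 3))) = Add(Rational(-1, 3), 0) = Rational(-1, 3))
Function('M')(v) = Add(-4, Mul(Rational(-1, 3), Pow(v, -1)))
Function('p')(m) = Mul(-2, Pow(m, 2))
Pow(Add(-46656, Function('p')(Mul(Add(Function('M')(6), 4), -6))), Rational(1, 2)) = Pow(Add(-46656, Mul(-2, Pow(Mul(Add(Add(-4, Mul(Rational(-1, 3), Pow(6, -1))), 4), -6), 2))), Rational(1, 2)) = Pow(Add(-46656, Mul(-2, Pow(Mul(Add(Add(-4, Mul(Rational(-1, 3), Rational(1, 6))), 4), -6), 2))), Rational(1, 2)) = Pow(Add(-46656, Mul(-2, Pow(Mul(Add(Add(-4, Rational(-1, 18)), 4), -6), 2))), Rational(1, 2)) = Pow(Add(-46656, Mul(-2, Pow(Mul(Add(Rational(-73, 18), 4), -6), 2))), Rational(1, 2)) = Pow(Add(-46656, Mul(-2, Pow(Mul(Rational(-1, 18), -6), 2))), Rational(1, 2)) = Pow(Add(-46656, Mul(-2, Pow(Rational(1, 3), 2))), Rational(1, 2)) = Pow(Add(-46656, Mul(-2, Rational(1, 9))), Rational(1, 2)) = Pow(Add(-46656, Rational(-2, 9)), Rational(1, 2)) = Pow(Rational(-419906, 9), Rational(1, 2)) = Mul(Rational(1, 3), I, Pow(419906, Rational(1, 2)))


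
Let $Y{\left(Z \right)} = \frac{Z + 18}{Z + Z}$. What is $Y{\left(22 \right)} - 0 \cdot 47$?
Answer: $\frac{10}{11} \approx 0.90909$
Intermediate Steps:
$Y{\left(Z \right)} = \frac{18 + Z}{2 Z}$
$Y{\left(22 \right)} - 0 \cdot 47 = \frac{18 + 22}{2 \cdot 22} - 0 \cdot 47 = \frac{1}{2} \cdot \frac{1}{22} \cdot 40 - 0 = \frac{10}{11} + 0 = \frac{10}{11}$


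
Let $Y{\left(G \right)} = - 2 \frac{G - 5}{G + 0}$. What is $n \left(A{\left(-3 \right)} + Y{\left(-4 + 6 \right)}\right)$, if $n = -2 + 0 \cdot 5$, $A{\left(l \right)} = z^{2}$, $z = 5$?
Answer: $-56$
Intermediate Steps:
$Y{\left(G \right)} = - \frac{2 \left(-5 + G\right)}{G}$ ($Y{\left(G \right)} = - 2 \frac{-5 + G}{G} = - \frac{2 \left(-5 + G\right)}{G}$)
$A{\left(l \right)} = 25$ ($A{\left(l \right)} = 5^{2} = 25$)
$n = -2$ ($n = -2 + 0 = -2$)
$n \left(A{\left(-3 \right)} + Y{\left(-4 + 6 \right)}\right) = - 2 \left(25 - \left(2 - \frac{10}{-4 + 6}\right)\right) = - 2 \left(25 - \left(2 - \frac{10}{2}\right)\right) = - 2 \left(25 + \left(-2 + 10 \cdot \frac{1}{2}\right)\right) = - 2 \left(25 + \left(-2 + 5\right)\right) = - 2 \left(25 + 3\right) = \left(-2\right) 28 = -56$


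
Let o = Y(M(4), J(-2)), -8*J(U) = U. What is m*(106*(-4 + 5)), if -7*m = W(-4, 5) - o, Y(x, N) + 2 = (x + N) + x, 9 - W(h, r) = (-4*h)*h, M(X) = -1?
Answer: -16271/14 ≈ -1162.2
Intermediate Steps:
W(h, r) = 9 + 4*h² (W(h, r) = 9 - (-4*h)*h = 9 - (-4)*h² = 9 + 4*h²)
J(U) = -U/8
Y(x, N) = -2 + N + 2*x (Y(x, N) = -2 + ((x + N) + x) = -2 + ((N + x) + x) = -2 + (N + 2*x) = -2 + N + 2*x)
o = -15/4 (o = -2 - ⅛*(-2) + 2*(-1) = -2 + ¼ - 2 = -15/4 ≈ -3.7500)
m = -307/28 (m = -((9 + 4*(-4)²) - 1*(-15/4))/7 = -((9 + 4*16) + 15/4)/7 = -((9 + 64) + 15/4)/7 = -(73 + 15/4)/7 = -⅐*307/4 = -307/28 ≈ -10.964)
m*(106*(-4 + 5)) = -16271*(-4 + 5)/14 = -16271/14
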